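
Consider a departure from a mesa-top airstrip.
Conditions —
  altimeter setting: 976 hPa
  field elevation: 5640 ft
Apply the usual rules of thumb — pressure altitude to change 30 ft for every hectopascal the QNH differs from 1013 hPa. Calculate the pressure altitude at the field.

6750 ft

Pressure correction = (1013 − 976) × 30 = +1110 ft.
Pressure altitude = 5640 + (+1110) = 6750 ft.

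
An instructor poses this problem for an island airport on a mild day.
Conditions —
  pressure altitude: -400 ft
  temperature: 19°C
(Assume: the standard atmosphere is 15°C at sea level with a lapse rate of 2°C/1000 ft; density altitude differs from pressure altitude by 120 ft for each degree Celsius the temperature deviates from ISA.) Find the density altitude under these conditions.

-16 ft

ISA temperature at -400 ft = 15 − 2 × (-400/1000) = 15.8°C.
ISA deviation = 19 − 15.8 = +3.2°C.
Density altitude = -400 + 120 × (3.2) = -400 + (+384) = -16 ft.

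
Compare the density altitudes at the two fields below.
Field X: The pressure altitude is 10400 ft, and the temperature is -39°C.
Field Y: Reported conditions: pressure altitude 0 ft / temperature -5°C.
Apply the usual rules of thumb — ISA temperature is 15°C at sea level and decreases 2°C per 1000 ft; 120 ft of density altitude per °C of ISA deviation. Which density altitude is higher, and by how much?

Field X by 8816 ft

Field X: ISA temp = -5.8°C, deviation -33.2°C, DA = 10400 + 120 × (-33.2) = 6416 ft.
Field Y: ISA temp = 15°C, deviation -20°C, DA = 0 + 120 × (-20) = -2400 ft.
Field X is higher by 6416 − (-2400) = 8816 ft.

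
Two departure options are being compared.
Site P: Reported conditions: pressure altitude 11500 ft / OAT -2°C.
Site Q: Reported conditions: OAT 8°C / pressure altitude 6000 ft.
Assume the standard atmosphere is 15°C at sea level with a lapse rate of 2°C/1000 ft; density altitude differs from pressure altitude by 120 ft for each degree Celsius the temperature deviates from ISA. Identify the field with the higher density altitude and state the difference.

Site P: ISA temp = -8°C, deviation +6°C, DA = 11500 + 120 × 6 = 12220 ft.
Site Q: ISA temp = 3°C, deviation +5°C, DA = 6000 + 120 × 5 = 6600 ft.
Site P is higher by 12220 − 6600 = 5620 ft.

Site P by 5620 ft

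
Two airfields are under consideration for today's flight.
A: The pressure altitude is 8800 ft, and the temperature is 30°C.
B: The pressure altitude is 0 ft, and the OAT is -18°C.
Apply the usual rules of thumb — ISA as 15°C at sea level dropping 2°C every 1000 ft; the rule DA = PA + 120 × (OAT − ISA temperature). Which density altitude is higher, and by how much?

A by 16672 ft

A: ISA temp = -2.6°C, deviation +32.6°C, DA = 8800 + 120 × 32.6 = 12712 ft.
B: ISA temp = 15°C, deviation -33°C, DA = 0 + 120 × (-33) = -3960 ft.
A is higher by 12712 − (-3960) = 16672 ft.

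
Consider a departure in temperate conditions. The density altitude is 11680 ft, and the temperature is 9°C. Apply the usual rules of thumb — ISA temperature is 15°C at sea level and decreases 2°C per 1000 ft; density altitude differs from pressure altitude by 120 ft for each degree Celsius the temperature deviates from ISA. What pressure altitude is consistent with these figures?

10000 ft

DA = PA + 120 × (OAT − (15 − 2·PA/1000)) = PA + 120·OAT − 1800 + 0.24·PA = 1.24·PA + 120·OAT − 1800.
So 1.24·PA = 11680 − 120 × 9 + 1800 = 12400.
PA = 12400 / 1.24 = 10000 ft.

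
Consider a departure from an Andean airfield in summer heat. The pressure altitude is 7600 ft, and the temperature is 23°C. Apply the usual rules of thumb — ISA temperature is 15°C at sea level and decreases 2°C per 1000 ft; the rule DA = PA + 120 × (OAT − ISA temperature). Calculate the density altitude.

10384 ft

ISA temperature at 7600 ft = 15 − 2 × (7600/1000) = -0.2°C.
ISA deviation = 23 − (-0.2) = +23.2°C.
Density altitude = 7600 + 120 × (23.2) = 7600 + (+2784) = 10384 ft.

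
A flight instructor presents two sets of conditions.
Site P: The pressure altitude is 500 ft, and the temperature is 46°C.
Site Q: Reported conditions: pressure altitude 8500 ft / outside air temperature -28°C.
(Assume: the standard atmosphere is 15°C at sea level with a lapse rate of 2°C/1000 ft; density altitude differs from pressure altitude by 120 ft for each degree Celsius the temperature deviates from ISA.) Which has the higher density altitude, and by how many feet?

Site P: ISA temp = 14°C, deviation +32°C, DA = 500 + 120 × 32 = 4340 ft.
Site Q: ISA temp = -2°C, deviation -26°C, DA = 8500 + 120 × (-26) = 5380 ft.
Site Q is higher by 5380 − 4340 = 1040 ft.

Site Q by 1040 ft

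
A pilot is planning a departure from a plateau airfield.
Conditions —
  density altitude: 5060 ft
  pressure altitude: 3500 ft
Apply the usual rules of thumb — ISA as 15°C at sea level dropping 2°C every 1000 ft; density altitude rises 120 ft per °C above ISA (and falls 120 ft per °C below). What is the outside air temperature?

21°C

Density altitude − pressure altitude = 5060 − 3500 = +1560 ft.
At 120 ft/°C that is an ISA deviation of 1560/120 = +13°C.
ISA temperature at 3500 ft = 15 − 2 × (3500/1000) = 8°C.
OAT = ISA + deviation = 8 + (+13) = 21°C.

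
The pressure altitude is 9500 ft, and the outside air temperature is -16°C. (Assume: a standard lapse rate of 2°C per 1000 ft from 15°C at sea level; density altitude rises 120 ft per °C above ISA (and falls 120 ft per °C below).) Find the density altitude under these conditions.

8060 ft

ISA temperature at 9500 ft = 15 − 2 × (9500/1000) = -4°C.
ISA deviation = -16 − (-4) = -12°C.
Density altitude = 9500 + 120 × (-12) = 9500 + (-1440) = 8060 ft.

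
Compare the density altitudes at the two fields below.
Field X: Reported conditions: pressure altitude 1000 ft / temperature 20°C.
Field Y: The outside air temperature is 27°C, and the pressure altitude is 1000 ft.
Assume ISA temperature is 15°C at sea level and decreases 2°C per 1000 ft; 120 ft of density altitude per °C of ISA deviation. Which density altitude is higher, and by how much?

Field X: ISA temp = 13°C, deviation +7°C, DA = 1000 + 120 × 7 = 1840 ft.
Field Y: ISA temp = 13°C, deviation +14°C, DA = 1000 + 120 × 14 = 2680 ft.
Field Y is higher by 2680 − 1840 = 840 ft.

Field Y by 840 ft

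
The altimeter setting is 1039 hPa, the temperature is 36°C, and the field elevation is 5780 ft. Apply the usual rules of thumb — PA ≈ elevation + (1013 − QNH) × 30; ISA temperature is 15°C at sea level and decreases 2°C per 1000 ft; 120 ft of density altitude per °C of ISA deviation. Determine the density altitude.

Pressure altitude = 5780 + (1013 − 1039) × 30 = 5780 + (-780) = 5000 ft.
ISA temperature at 5000 ft = 15 − 2 × (5000/1000) = 5°C.
ISA deviation = 36 − 5 = +31°C.
Density altitude = 5000 + 120 × (31) = 8720 ft.

8720 ft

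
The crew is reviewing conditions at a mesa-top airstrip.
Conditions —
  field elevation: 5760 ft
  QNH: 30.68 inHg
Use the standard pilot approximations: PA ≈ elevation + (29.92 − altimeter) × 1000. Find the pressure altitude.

Pressure correction = (29.92 − 30.68) × 1000 = -760 ft.
Pressure altitude = 5760 + (-760) = 5000 ft.

5000 ft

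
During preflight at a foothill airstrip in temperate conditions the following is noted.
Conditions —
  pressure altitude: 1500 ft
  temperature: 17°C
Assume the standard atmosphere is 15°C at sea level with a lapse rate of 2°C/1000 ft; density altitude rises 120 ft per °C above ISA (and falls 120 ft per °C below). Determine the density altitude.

ISA temperature at 1500 ft = 15 − 2 × (1500/1000) = 12°C.
ISA deviation = 17 − 12 = +5°C.
Density altitude = 1500 + 120 × (5) = 1500 + (+600) = 2100 ft.

2100 ft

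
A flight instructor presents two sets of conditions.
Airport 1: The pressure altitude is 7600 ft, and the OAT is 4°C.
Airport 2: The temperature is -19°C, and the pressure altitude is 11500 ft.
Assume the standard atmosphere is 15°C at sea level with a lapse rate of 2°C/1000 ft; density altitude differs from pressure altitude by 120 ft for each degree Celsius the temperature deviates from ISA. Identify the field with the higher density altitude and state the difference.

Airport 2 by 2076 ft

Airport 1: ISA temp = -0.2°C, deviation +4.2°C, DA = 7600 + 120 × 4.2 = 8104 ft.
Airport 2: ISA temp = -8°C, deviation -11°C, DA = 11500 + 120 × (-11) = 10180 ft.
Airport 2 is higher by 10180 − 8104 = 2076 ft.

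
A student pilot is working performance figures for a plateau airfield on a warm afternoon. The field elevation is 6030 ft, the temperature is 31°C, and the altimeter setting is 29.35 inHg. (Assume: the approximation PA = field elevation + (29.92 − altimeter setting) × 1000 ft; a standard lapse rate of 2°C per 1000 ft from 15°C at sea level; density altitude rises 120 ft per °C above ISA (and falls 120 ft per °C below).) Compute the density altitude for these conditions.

Pressure altitude = 6030 + (29.92 − 29.35) × 1000 = 6030 + (+570) = 6600 ft.
ISA temperature at 6600 ft = 15 − 2 × (6600/1000) = 1.8°C.
ISA deviation = 31 − 1.8 = +29.2°C.
Density altitude = 6600 + 120 × (29.2) = 10104 ft.

10104 ft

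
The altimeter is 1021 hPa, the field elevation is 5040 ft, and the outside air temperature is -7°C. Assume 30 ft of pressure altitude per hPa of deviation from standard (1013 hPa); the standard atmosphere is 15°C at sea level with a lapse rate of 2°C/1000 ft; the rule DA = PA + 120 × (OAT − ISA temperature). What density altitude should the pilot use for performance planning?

Pressure altitude = 5040 + (1013 − 1021) × 30 = 5040 + (-240) = 4800 ft.
ISA temperature at 4800 ft = 15 − 2 × (4800/1000) = 5.4°C.
ISA deviation = -7 − 5.4 = -12.4°C.
Density altitude = 4800 + 120 × (-12.4) = 3312 ft.

3312 ft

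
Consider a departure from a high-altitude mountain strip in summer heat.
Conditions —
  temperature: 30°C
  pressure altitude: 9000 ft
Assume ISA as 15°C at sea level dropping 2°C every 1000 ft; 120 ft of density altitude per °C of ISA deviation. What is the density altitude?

12960 ft

ISA temperature at 9000 ft = 15 − 2 × (9000/1000) = -3°C.
ISA deviation = 30 − (-3) = +33°C.
Density altitude = 9000 + 120 × (33) = 9000 + (+3960) = 12960 ft.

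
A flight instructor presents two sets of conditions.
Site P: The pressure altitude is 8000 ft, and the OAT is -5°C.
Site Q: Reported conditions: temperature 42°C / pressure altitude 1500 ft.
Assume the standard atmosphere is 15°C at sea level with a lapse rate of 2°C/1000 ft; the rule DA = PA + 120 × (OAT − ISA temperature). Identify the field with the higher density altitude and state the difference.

Site P by 2420 ft

Site P: ISA temp = -1°C, deviation -4°C, DA = 8000 + 120 × (-4) = 7520 ft.
Site Q: ISA temp = 12°C, deviation +30°C, DA = 1500 + 120 × 30 = 5100 ft.
Site P is higher by 7520 − 5100 = 2420 ft.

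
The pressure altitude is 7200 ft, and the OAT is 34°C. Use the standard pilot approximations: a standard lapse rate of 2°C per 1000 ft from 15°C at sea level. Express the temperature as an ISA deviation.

ISA temperature at 7200 ft = 15 − 2 × (7200/1000) = 0.6°C.
Deviation = OAT − ISA = 34 − 0.6 = +33.4°C.

ISA+33.4°C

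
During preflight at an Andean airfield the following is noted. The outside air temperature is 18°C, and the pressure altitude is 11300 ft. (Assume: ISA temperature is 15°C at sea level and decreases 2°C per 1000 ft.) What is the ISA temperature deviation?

ISA+25.6°C

ISA temperature at 11300 ft = 15 − 2 × (11300/1000) = -7.6°C.
Deviation = OAT − ISA = 18 − (-7.6) = +25.6°C.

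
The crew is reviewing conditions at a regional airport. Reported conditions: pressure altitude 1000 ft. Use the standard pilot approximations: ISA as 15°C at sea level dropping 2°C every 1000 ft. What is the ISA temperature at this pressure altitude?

13°C

ISA temperature = 15 − 2 × (1000/1000) = 15 − 2 = 13°C.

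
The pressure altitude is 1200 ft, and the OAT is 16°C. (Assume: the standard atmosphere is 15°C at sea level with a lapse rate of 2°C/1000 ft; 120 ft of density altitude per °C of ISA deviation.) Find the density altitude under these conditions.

1608 ft

ISA temperature at 1200 ft = 15 − 2 × (1200/1000) = 12.6°C.
ISA deviation = 16 − 12.6 = +3.4°C.
Density altitude = 1200 + 120 × (3.4) = 1200 + (+408) = 1608 ft.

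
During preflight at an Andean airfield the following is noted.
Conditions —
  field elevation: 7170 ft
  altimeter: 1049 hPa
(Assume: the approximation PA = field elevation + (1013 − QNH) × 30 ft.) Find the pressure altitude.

6090 ft

Pressure correction = (1013 − 1049) × 30 = -1080 ft.
Pressure altitude = 7170 + (-1080) = 6090 ft.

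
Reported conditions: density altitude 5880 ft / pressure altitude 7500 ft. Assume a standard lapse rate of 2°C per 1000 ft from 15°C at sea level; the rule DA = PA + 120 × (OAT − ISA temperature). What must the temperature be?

-13.5°C

Density altitude − pressure altitude = 5880 − 7500 = -1620 ft.
At 120 ft/°C that is an ISA deviation of -1620/120 = -13.5°C.
ISA temperature at 7500 ft = 15 − 2 × (7500/1000) = 0°C.
OAT = ISA + deviation = 0 + (-13.5) = -13.5°C.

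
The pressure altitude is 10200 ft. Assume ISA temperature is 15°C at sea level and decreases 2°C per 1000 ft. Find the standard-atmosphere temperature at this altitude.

ISA temperature = 15 − 2 × (10200/1000) = 15 − 20.4 = -5.4°C.

-5.4°C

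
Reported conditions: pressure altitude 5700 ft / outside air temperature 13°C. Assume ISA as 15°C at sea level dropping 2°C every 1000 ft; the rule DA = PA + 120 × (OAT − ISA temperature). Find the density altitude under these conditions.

ISA temperature at 5700 ft = 15 − 2 × (5700/1000) = 3.6°C.
ISA deviation = 13 − 3.6 = +9.4°C.
Density altitude = 5700 + 120 × (9.4) = 5700 + (+1128) = 6828 ft.

6828 ft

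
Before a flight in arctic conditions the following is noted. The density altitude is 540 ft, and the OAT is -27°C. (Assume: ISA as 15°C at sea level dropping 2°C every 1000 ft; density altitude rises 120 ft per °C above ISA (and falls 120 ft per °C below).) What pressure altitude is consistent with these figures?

DA = PA + 120 × (OAT − (15 − 2·PA/1000)) = PA + 120·OAT − 1800 + 0.24·PA = 1.24·PA + 120·OAT − 1800.
So 1.24·PA = 540 − 120 × (-27) + 1800 = 5580.
PA = 5580 / 1.24 = 4500 ft.

4500 ft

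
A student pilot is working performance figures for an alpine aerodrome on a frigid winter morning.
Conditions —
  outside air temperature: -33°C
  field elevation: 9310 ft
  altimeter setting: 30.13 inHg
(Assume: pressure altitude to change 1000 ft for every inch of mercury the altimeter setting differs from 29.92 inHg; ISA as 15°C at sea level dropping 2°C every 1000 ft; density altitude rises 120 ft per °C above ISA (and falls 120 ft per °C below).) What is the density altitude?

5524 ft

Pressure altitude = 9310 + (29.92 − 30.13) × 1000 = 9310 + (-210) = 9100 ft.
ISA temperature at 9100 ft = 15 − 2 × (9100/1000) = -3.2°C.
ISA deviation = -33 − (-3.2) = -29.8°C.
Density altitude = 9100 + 120 × (-29.8) = 5524 ft.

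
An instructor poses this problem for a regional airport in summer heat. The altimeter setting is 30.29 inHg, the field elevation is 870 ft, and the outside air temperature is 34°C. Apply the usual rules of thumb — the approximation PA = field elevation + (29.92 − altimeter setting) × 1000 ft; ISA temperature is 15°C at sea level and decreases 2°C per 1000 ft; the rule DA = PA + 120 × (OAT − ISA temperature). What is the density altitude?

Pressure altitude = 870 + (29.92 − 30.29) × 1000 = 870 + (-370) = 500 ft.
ISA temperature at 500 ft = 15 − 2 × (500/1000) = 14°C.
ISA deviation = 34 − 14 = +20°C.
Density altitude = 500 + 120 × (20) = 2900 ft.

2900 ft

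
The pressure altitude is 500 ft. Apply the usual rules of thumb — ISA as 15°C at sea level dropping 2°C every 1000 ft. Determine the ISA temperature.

14°C

ISA temperature = 15 − 2 × (500/1000) = 15 − 1 = 14°C.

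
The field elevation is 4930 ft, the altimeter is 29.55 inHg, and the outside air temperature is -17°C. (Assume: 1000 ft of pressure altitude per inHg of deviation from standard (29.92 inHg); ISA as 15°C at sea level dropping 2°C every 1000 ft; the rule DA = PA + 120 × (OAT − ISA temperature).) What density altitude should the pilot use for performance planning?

Pressure altitude = 4930 + (29.92 − 29.55) × 1000 = 4930 + (+370) = 5300 ft.
ISA temperature at 5300 ft = 15 − 2 × (5300/1000) = 4.4°C.
ISA deviation = -17 − 4.4 = -21.4°C.
Density altitude = 5300 + 120 × (-21.4) = 2732 ft.

2732 ft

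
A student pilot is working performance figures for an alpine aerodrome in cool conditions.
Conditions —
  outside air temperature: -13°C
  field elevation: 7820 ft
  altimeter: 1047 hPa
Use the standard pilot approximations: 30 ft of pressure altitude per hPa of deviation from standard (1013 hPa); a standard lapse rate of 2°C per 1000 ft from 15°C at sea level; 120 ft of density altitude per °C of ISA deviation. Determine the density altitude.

5072 ft

Pressure altitude = 7820 + (1013 − 1047) × 30 = 7820 + (-1020) = 6800 ft.
ISA temperature at 6800 ft = 15 − 2 × (6800/1000) = 1.4°C.
ISA deviation = -13 − 1.4 = -14.4°C.
Density altitude = 6800 + 120 × (-14.4) = 5072 ft.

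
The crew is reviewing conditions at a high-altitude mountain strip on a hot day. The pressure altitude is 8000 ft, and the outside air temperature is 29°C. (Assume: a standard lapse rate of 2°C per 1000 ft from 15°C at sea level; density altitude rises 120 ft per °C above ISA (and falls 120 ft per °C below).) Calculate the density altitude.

ISA temperature at 8000 ft = 15 − 2 × (8000/1000) = -1°C.
ISA deviation = 29 − (-1) = +30°C.
Density altitude = 8000 + 120 × (30) = 8000 + (+3600) = 11600 ft.

11600 ft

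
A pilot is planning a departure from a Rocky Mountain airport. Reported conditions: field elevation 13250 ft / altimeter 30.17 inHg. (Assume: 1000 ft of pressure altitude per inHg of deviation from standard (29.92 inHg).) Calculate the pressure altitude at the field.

13000 ft

Pressure correction = (29.92 − 30.17) × 1000 = -250 ft.
Pressure altitude = 13250 + (-250) = 13000 ft.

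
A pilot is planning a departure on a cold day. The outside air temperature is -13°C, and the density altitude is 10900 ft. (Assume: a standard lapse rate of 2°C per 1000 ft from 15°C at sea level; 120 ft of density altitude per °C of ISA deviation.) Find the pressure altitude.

DA = PA + 120 × (OAT − (15 − 2·PA/1000)) = PA + 120·OAT − 1800 + 0.24·PA = 1.24·PA + 120·OAT − 1800.
So 1.24·PA = 10900 − 120 × (-13) + 1800 = 14260.
PA = 14260 / 1.24 = 11500 ft.

11500 ft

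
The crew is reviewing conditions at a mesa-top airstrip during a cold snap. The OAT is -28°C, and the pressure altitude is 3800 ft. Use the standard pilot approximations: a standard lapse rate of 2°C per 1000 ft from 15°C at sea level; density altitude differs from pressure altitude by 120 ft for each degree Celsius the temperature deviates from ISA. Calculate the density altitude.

-448 ft

ISA temperature at 3800 ft = 15 − 2 × (3800/1000) = 7.4°C.
ISA deviation = -28 − 7.4 = -35.4°C.
Density altitude = 3800 + 120 × (-35.4) = 3800 + (-4248) = -448 ft.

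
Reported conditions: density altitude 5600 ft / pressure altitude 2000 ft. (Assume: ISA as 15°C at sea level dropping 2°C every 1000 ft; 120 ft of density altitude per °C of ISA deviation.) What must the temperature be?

41°C

Density altitude − pressure altitude = 5600 − 2000 = +3600 ft.
At 120 ft/°C that is an ISA deviation of 3600/120 = +30°C.
ISA temperature at 2000 ft = 15 − 2 × (2000/1000) = 11°C.
OAT = ISA + deviation = 11 + (+30) = 41°C.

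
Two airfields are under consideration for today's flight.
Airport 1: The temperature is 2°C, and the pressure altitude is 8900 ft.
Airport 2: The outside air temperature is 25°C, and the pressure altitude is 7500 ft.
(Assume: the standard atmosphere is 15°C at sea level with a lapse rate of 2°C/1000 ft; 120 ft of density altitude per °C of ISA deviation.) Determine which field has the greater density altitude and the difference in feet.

Airport 1: ISA temp = -2.8°C, deviation +4.8°C, DA = 8900 + 120 × 4.8 = 9476 ft.
Airport 2: ISA temp = 0°C, deviation +25°C, DA = 7500 + 120 × 25 = 10500 ft.
Airport 2 is higher by 10500 − 9476 = 1024 ft.

Airport 2 by 1024 ft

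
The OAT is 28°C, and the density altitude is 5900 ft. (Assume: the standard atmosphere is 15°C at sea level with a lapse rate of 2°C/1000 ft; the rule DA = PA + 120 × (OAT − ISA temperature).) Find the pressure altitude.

DA = PA + 120 × (OAT − (15 − 2·PA/1000)) = PA + 120·OAT − 1800 + 0.24·PA = 1.24·PA + 120·OAT − 1800.
So 1.24·PA = 5900 − 120 × 28 + 1800 = 4340.
PA = 4340 / 1.24 = 3500 ft.

3500 ft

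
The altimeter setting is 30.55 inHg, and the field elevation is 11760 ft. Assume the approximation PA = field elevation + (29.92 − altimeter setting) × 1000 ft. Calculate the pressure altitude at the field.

Pressure correction = (29.92 − 30.55) × 1000 = -630 ft.
Pressure altitude = 11760 + (-630) = 11130 ft.

11130 ft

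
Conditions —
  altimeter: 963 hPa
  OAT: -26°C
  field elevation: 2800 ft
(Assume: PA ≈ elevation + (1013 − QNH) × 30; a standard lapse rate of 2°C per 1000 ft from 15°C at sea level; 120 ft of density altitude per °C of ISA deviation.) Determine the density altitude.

Pressure altitude = 2800 + (1013 − 963) × 30 = 2800 + (+1500) = 4300 ft.
ISA temperature at 4300 ft = 15 − 2 × (4300/1000) = 6.4°C.
ISA deviation = -26 − 6.4 = -32.4°C.
Density altitude = 4300 + 120 × (-32.4) = 412 ft.

412 ft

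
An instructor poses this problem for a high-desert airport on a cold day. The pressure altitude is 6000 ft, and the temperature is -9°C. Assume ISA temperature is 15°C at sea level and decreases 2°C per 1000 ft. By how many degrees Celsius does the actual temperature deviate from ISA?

ISA temperature at 6000 ft = 15 − 2 × (6000/1000) = 3°C.
Deviation = OAT − ISA = -9 − 3 = -12°C.

ISA-12°C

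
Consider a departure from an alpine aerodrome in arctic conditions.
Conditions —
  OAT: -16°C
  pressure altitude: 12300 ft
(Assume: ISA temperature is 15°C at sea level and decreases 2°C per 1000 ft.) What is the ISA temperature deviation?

ISA-6.4°C

ISA temperature at 12300 ft = 15 − 2 × (12300/1000) = -9.6°C.
Deviation = OAT − ISA = -16 − (-9.6) = -6.4°C.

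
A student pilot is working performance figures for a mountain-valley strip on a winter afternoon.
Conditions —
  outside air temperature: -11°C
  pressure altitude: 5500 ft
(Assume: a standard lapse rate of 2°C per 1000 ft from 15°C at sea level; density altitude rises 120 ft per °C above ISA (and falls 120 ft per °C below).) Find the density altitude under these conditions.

ISA temperature at 5500 ft = 15 − 2 × (5500/1000) = 4°C.
ISA deviation = -11 − 4 = -15°C.
Density altitude = 5500 + 120 × (-15) = 5500 + (-1800) = 3700 ft.

3700 ft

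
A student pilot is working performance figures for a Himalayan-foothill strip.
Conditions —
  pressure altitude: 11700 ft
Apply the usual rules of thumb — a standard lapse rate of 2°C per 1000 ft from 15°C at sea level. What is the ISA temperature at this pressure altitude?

ISA temperature = 15 − 2 × (11700/1000) = 15 − 23.4 = -8.4°C.

-8.4°C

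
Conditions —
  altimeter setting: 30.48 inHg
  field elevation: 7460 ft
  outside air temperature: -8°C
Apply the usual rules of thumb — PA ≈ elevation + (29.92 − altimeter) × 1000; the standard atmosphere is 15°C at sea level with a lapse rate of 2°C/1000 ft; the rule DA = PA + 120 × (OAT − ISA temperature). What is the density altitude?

5796 ft

Pressure altitude = 7460 + (29.92 − 30.48) × 1000 = 7460 + (-560) = 6900 ft.
ISA temperature at 6900 ft = 15 − 2 × (6900/1000) = 1.2°C.
ISA deviation = -8 − 1.2 = -9.2°C.
Density altitude = 6900 + 120 × (-9.2) = 5796 ft.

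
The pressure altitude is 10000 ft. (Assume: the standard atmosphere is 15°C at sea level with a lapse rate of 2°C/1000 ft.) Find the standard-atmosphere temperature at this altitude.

-5°C

ISA temperature = 15 − 2 × (10000/1000) = 15 − 20 = -5°C.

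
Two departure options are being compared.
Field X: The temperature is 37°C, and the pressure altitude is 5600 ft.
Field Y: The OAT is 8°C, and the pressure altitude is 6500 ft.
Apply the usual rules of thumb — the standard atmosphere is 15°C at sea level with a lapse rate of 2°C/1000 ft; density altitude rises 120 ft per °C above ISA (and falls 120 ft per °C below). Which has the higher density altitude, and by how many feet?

Field X by 2364 ft

Field X: ISA temp = 3.8°C, deviation +33.2°C, DA = 5600 + 120 × 33.2 = 9584 ft.
Field Y: ISA temp = 2°C, deviation +6°C, DA = 6500 + 120 × 6 = 7220 ft.
Field X is higher by 9584 − 7220 = 2364 ft.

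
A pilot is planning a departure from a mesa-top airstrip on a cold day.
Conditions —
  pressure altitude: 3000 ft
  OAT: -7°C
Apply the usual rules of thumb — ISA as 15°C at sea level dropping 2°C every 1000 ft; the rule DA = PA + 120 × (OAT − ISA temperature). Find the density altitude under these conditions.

1080 ft

ISA temperature at 3000 ft = 15 − 2 × (3000/1000) = 9°C.
ISA deviation = -7 − 9 = -16°C.
Density altitude = 3000 + 120 × (-16) = 3000 + (-1920) = 1080 ft.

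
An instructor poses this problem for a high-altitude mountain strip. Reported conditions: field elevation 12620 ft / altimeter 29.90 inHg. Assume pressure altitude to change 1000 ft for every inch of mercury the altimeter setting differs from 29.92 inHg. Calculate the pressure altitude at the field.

12640 ft

Pressure correction = (29.92 − 29.90) × 1000 = +20 ft.
Pressure altitude = 12620 + (+20) = 12640 ft.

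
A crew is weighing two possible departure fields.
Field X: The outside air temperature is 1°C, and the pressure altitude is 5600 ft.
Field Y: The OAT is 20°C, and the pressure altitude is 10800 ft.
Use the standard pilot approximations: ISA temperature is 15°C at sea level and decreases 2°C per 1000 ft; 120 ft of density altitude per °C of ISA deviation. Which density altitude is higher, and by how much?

Field Y by 8728 ft

Field X: ISA temp = 3.8°C, deviation -2.8°C, DA = 5600 + 120 × (-2.8) = 5264 ft.
Field Y: ISA temp = -6.6°C, deviation +26.6°C, DA = 10800 + 120 × 26.6 = 13992 ft.
Field Y is higher by 13992 − 5264 = 8728 ft.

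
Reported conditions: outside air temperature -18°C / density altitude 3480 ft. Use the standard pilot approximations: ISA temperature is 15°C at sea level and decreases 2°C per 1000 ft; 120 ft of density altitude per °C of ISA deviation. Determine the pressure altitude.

DA = PA + 120 × (OAT − (15 − 2·PA/1000)) = PA + 120·OAT − 1800 + 0.24·PA = 1.24·PA + 120·OAT − 1800.
So 1.24·PA = 3480 − 120 × (-18) + 1800 = 7440.
PA = 7440 / 1.24 = 6000 ft.

6000 ft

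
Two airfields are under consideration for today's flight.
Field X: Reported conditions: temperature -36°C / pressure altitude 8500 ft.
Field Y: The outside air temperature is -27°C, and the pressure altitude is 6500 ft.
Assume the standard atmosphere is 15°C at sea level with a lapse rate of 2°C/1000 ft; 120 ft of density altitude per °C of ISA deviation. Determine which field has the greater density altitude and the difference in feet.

Field X: ISA temp = -2°C, deviation -34°C, DA = 8500 + 120 × (-34) = 4420 ft.
Field Y: ISA temp = 2°C, deviation -29°C, DA = 6500 + 120 × (-29) = 3020 ft.
Field X is higher by 4420 − 3020 = 1400 ft.

Field X by 1400 ft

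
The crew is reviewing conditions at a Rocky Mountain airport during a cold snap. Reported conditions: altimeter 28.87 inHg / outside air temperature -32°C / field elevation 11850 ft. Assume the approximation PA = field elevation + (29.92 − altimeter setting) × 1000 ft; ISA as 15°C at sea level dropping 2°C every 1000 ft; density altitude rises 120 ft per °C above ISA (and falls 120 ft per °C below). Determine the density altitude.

Pressure altitude = 11850 + (29.92 − 28.87) × 1000 = 11850 + (+1050) = 12900 ft.
ISA temperature at 12900 ft = 15 − 2 × (12900/1000) = -10.8°C.
ISA deviation = -32 − (-10.8) = -21.2°C.
Density altitude = 12900 + 120 × (-21.2) = 10356 ft.

10356 ft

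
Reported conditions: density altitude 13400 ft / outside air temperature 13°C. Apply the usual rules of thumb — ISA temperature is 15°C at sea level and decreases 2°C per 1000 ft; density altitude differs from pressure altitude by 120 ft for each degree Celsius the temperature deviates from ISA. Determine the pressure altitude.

11000 ft

DA = PA + 120 × (OAT − (15 − 2·PA/1000)) = PA + 120·OAT − 1800 + 0.24·PA = 1.24·PA + 120·OAT − 1800.
So 1.24·PA = 13400 − 120 × 13 + 1800 = 13640.
PA = 13640 / 1.24 = 11000 ft.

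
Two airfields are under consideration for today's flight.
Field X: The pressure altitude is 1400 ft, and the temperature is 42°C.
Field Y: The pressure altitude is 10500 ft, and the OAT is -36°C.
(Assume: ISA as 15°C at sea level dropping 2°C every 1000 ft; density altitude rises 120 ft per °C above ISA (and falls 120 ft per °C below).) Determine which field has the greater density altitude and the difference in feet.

Field X: ISA temp = 12.2°C, deviation +29.8°C, DA = 1400 + 120 × 29.8 = 4976 ft.
Field Y: ISA temp = -6°C, deviation -30°C, DA = 10500 + 120 × (-30) = 6900 ft.
Field Y is higher by 6900 − 4976 = 1924 ft.

Field Y by 1924 ft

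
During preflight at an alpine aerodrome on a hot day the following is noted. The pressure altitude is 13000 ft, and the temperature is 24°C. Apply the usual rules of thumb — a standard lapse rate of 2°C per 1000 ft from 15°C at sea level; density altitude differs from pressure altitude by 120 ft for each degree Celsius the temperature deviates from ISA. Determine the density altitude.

17200 ft

ISA temperature at 13000 ft = 15 − 2 × (13000/1000) = -11°C.
ISA deviation = 24 − (-11) = +35°C.
Density altitude = 13000 + 120 × (35) = 13000 + (+4200) = 17200 ft.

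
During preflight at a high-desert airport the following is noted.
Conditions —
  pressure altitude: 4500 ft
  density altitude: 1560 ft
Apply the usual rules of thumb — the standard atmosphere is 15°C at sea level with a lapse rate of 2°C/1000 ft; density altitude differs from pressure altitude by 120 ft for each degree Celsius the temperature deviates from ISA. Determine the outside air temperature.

-18.5°C

Density altitude − pressure altitude = 1560 − 4500 = -2940 ft.
At 120 ft/°C that is an ISA deviation of -2940/120 = -24.5°C.
ISA temperature at 4500 ft = 15 − 2 × (4500/1000) = 6°C.
OAT = ISA + deviation = 6 + (-24.5) = -18.5°C.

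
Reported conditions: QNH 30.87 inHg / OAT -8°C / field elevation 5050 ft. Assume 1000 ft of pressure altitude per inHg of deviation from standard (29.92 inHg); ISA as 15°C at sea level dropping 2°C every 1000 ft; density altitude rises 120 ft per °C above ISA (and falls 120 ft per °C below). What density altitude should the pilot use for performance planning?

2324 ft

Pressure altitude = 5050 + (29.92 − 30.87) × 1000 = 5050 + (-950) = 4100 ft.
ISA temperature at 4100 ft = 15 − 2 × (4100/1000) = 6.8°C.
ISA deviation = -8 − 6.8 = -14.8°C.
Density altitude = 4100 + 120 × (-14.8) = 2324 ft.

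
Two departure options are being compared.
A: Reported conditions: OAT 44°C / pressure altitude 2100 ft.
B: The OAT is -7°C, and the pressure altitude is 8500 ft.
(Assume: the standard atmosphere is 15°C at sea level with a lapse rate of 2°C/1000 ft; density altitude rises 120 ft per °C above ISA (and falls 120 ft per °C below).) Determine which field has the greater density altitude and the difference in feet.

B by 1816 ft

A: ISA temp = 10.8°C, deviation +33.2°C, DA = 2100 + 120 × 33.2 = 6084 ft.
B: ISA temp = -2°C, deviation -5°C, DA = 8500 + 120 × (-5) = 7900 ft.
B is higher by 7900 − 6084 = 1816 ft.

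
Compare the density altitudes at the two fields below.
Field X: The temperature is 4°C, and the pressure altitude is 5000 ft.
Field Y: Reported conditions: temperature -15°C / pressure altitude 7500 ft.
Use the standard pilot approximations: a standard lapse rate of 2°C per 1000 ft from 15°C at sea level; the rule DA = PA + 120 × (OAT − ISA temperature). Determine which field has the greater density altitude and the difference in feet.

Field X: ISA temp = 5°C, deviation -1°C, DA = 5000 + 120 × (-1) = 4880 ft.
Field Y: ISA temp = 0°C, deviation -15°C, DA = 7500 + 120 × (-15) = 5700 ft.
Field Y is higher by 5700 − 4880 = 820 ft.

Field Y by 820 ft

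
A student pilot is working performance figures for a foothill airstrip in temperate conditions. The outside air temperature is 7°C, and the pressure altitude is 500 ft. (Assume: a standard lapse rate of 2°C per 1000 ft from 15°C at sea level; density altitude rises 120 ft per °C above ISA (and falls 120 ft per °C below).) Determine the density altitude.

ISA temperature at 500 ft = 15 − 2 × (500/1000) = 14°C.
ISA deviation = 7 − 14 = -7°C.
Density altitude = 500 + 120 × (-7) = 500 + (-840) = -340 ft.

-340 ft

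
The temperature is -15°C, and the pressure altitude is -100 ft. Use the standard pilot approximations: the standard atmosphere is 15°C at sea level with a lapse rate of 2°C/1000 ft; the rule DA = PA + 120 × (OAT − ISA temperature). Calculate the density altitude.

ISA temperature at -100 ft = 15 − 2 × (-100/1000) = 15.2°C.
ISA deviation = -15 − 15.2 = -30.2°C.
Density altitude = -100 + 120 × (-30.2) = -100 + (-3624) = -3724 ft.

-3724 ft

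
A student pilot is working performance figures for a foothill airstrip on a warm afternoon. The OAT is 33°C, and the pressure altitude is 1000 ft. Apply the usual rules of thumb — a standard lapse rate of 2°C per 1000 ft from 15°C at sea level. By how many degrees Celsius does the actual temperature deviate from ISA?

ISA+20°C

ISA temperature at 1000 ft = 15 − 2 × (1000/1000) = 13°C.
Deviation = OAT − ISA = 33 − 13 = +20°C.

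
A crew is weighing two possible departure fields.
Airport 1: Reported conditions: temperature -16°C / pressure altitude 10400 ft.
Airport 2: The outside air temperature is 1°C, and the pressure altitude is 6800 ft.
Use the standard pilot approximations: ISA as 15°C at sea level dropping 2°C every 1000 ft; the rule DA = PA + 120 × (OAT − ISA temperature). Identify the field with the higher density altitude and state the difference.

Airport 1: ISA temp = -5.8°C, deviation -10.2°C, DA = 10400 + 120 × (-10.2) = 9176 ft.
Airport 2: ISA temp = 1.4°C, deviation -0.4°C, DA = 6800 + 120 × (-0.4) = 6752 ft.
Airport 1 is higher by 9176 − 6752 = 2424 ft.

Airport 1 by 2424 ft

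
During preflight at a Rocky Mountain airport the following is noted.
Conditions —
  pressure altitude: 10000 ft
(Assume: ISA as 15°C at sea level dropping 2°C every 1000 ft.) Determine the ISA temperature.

-5°C

ISA temperature = 15 − 2 × (10000/1000) = 15 − 20 = -5°C.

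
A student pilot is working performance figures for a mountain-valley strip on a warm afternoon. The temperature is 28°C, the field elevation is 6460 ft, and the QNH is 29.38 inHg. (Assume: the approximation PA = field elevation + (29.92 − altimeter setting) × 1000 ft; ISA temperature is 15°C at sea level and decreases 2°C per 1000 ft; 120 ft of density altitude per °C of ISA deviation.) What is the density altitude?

10240 ft

Pressure altitude = 6460 + (29.92 − 29.38) × 1000 = 6460 + (+540) = 7000 ft.
ISA temperature at 7000 ft = 15 − 2 × (7000/1000) = 1°C.
ISA deviation = 28 − 1 = +27°C.
Density altitude = 7000 + 120 × (27) = 10240 ft.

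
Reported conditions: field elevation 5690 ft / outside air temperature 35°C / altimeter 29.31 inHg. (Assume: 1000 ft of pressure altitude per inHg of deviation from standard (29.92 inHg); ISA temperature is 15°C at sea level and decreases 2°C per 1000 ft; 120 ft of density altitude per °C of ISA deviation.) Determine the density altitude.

10212 ft

Pressure altitude = 5690 + (29.92 − 29.31) × 1000 = 5690 + (+610) = 6300 ft.
ISA temperature at 6300 ft = 15 − 2 × (6300/1000) = 2.4°C.
ISA deviation = 35 − 2.4 = +32.6°C.
Density altitude = 6300 + 120 × (32.6) = 10212 ft.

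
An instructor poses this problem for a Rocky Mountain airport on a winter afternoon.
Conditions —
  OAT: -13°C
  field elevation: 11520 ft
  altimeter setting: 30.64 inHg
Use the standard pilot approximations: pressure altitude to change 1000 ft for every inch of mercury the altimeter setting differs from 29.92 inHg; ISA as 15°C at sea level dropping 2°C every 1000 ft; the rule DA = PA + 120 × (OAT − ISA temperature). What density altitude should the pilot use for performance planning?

10032 ft

Pressure altitude = 11520 + (29.92 − 30.64) × 1000 = 11520 + (-720) = 10800 ft.
ISA temperature at 10800 ft = 15 − 2 × (10800/1000) = -6.6°C.
ISA deviation = -13 − (-6.6) = -6.4°C.
Density altitude = 10800 + 120 × (-6.4) = 10032 ft.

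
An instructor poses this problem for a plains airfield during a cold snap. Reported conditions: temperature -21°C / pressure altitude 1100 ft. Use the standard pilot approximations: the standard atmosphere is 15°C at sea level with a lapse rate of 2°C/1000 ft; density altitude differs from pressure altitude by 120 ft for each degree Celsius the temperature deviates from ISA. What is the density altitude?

ISA temperature at 1100 ft = 15 − 2 × (1100/1000) = 12.8°C.
ISA deviation = -21 − 12.8 = -33.8°C.
Density altitude = 1100 + 120 × (-33.8) = 1100 + (-4056) = -2956 ft.

-2956 ft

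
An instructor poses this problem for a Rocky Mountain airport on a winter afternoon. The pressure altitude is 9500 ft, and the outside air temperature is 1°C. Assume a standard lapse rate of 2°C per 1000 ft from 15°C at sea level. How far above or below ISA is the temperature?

ISA+5°C

ISA temperature at 9500 ft = 15 − 2 × (9500/1000) = -4°C.
Deviation = OAT − ISA = 1 − (-4) = +5°C.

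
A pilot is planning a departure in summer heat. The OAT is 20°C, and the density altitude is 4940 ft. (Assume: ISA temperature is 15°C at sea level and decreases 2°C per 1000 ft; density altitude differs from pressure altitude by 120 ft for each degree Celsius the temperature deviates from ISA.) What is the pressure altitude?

3500 ft

DA = PA + 120 × (OAT − (15 − 2·PA/1000)) = PA + 120·OAT − 1800 + 0.24·PA = 1.24·PA + 120·OAT − 1800.
So 1.24·PA = 4940 − 120 × 20 + 1800 = 4340.
PA = 4340 / 1.24 = 3500 ft.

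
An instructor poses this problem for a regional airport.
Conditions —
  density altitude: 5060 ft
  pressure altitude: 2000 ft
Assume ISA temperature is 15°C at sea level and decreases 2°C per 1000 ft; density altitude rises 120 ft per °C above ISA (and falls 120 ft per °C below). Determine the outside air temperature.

Density altitude − pressure altitude = 5060 − 2000 = +3060 ft.
At 120 ft/°C that is an ISA deviation of 3060/120 = +25.5°C.
ISA temperature at 2000 ft = 15 − 2 × (2000/1000) = 11°C.
OAT = ISA + deviation = 11 + (+25.5) = 36.5°C.

36.5°C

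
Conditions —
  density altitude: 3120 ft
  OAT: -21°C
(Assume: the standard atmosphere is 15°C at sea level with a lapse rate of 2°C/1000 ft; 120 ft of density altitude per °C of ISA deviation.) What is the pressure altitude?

6000 ft

DA = PA + 120 × (OAT − (15 − 2·PA/1000)) = PA + 120·OAT − 1800 + 0.24·PA = 1.24·PA + 120·OAT − 1800.
So 1.24·PA = 3120 − 120 × (-21) + 1800 = 7440.
PA = 7440 / 1.24 = 6000 ft.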